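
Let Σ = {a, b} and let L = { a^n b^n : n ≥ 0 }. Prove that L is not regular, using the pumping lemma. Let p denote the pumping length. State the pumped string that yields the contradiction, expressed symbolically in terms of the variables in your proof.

Assume L is regular. Let p be the pumping length given by the pumping lemma.
Take w = a^p b^p. Then w ∈ L and |w| = 2p ≥ p.
The pumping lemma gives a decomposition w = xyz where |xy| ≤ p and |y| > 0.
The first p characters of w are a's, so xy (and hence y) consists only of a's. Write y = a^k, 1 ≤ k ≤ p.
Pump with i = 2: xy^2z = a^{p+k} b^p. For this to lie in L we would need p = p+k, which forces k = 0. But k ≥ 1, so xy^2z ∉ L.
Contradiction. Therefore L is not regular.

a^{p+k} b^p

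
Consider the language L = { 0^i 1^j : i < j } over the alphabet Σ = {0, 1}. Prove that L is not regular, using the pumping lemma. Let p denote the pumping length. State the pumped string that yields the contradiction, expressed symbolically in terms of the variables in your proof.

0^{p+k} 1^{p+1}

Toward a contradiction, assume L is regular with pumping length p.
Choose w = 0^p 1^{p+1} ∈ L, with |w| = 2p+1 ≥ p.
The pumping lemma gives a decomposition w = xyz where |xy| ≤ p and |y| ≥ 1.
Because |xy| ≤ p and w begins with p copies of 0, we have y = 0^k with 1 ≤ k ≤ p.
Consider xy^2z = 0^{p+k} 1^{p+1}. Since k ≥ 1, the 0-count p+k is at least p+1, so i < j fails; thus xy^2z ∉ L.
This is a contradiction; hence L is not regular.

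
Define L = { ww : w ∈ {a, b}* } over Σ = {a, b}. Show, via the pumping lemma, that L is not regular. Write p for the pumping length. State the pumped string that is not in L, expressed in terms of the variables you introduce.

a^{p+k} b^p a^p b^p

Toward a contradiction, assume L is regular with pumping length p.
Take w = a^p b^p a^p b^p = uu where u = a^pb^p; then w ∈ L and |w| = 4p ≥ p.
The pumping lemma gives a decomposition w = xyz where |xy| ≤ p and |y| ≥ 1.
The first p characters of w are a's, so xy (and hence y) consists only of a's. Write y = a^k, 1 ≤ k ≤ p.
Pump with i = 2: xy^2z = a^{p+k} b^p a^p b^p, of length 4p+k. Suppose this equals vv. The string starts with a and ends with b, so v does too; thus the boundary between the two copies of v is a b→a transition. There is exactly one such transition, at position 2p+k, so |v| = 2p+k and |vv| = 4p+2k ≠ 4p+k since k ≥ 1. So xy^2z ∉ L.
This contradicts the pumping lemma, so L is not regular.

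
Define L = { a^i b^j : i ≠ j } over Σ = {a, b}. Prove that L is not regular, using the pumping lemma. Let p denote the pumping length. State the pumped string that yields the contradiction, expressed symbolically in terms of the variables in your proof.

Toward a contradiction, assume L is regular with pumping length p.
Choose w = a^p b^{p+p!}. Since p ≠ p+p!, w ∈ L; and |w| ≥ p.
The pumping lemma gives a decomposition w = xyz where |xy| ≤ p and |y| > 0.
Because |xy| ≤ p and w begins with p copies of a, we have y = a^k with 1 ≤ k ≤ p.
Since 1 ≤ k ≤ p, k divides p!; set t = 1 + p!/k. Then xy^t z has p + (p!/k)·k = p + p! copies of a. Now the a-count equals the b-count, so i ≠ j fails. So xy^t z = a^{p+p!} b^{p+p!} ∉ L.
This is a contradiction; hence L is not regular.

a^{p+p!} b^{p+p!}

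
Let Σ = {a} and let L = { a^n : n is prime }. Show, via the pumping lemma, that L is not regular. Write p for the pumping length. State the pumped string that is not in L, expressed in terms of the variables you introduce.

a^{q(1+k)}

Assume L is regular; let p be its pumping constant.
Let q be a prime with q ≥ p+2 (infinitely many primes exist), and take w = a^q ∈ L with |w| = q ≥ p.
By the pumping lemma, w = xyz with |xy| ≤ p and |y| > 0.
Then y = a^k for some k with 1 ≤ k ≤ p.
Since 1 ≤ k ≤ p, |xz| = q-k. Pump with i = q+1: |xy^{q+1}z| = (q-k)+(q+1)k = q+qk = q(1+k), which is composite (both factors ≥ 2). So xy^{q+1}z = a^{q(1+k)} ∉ L.
This contradicts the pumping lemma, so L is not regular.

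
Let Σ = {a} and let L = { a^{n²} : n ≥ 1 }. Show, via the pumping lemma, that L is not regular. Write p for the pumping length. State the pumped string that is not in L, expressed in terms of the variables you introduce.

Assume L is regular. Let p be the pumping length given by the pumping lemma.
Take w = a^{p²} ∈ L with |w| = p² ≥ p.
By the pumping lemma, w = xyz with |xy| ≤ p and |y| > 0.
Then y = a^k for some k with 1 ≤ k ≤ p.
Pump with i = 2: xy^2z = a^{p²+k}. Since 1 ≤ k ≤ p, p² < p²+k ≤ p²+p < (p+1)², so p²+k lies strictly between consecutive squares and is not a perfect square. So xy^2z ∉ L.
This is a contradiction; hence L is not regular.

a^{p²+k}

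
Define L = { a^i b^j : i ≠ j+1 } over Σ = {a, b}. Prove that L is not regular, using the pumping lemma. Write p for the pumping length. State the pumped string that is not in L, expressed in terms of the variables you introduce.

a^{p+p!} b^{p+p!-1}

Assume L is regular; let p be its pumping constant.
Choose w = a^p b^{p+p!-1}. Since p ≠ (p+p!-1)+1 = p+p!, w ∈ L; and |w| ≥ p.
Write w = xyz as guaranteed by the lemma, with |xy| ≤ p and |y| > 0.
The first p characters of w are a's, so xy (and hence y) consists only of a's. Write y = a^k, 1 ≤ k ≤ p.
Since 1 ≤ k ≤ p, k divides p!; set t = 1 + p!/k. Then xy^t z has p + (p!/k)·k = p + p! copies of a. Now the a-count is p+p! and (b-count)+1 = (p+p!-1)+1 = p+p!, so i ≠ j+1 fails. So xy^t z = a^{p+p!} b^{p+p!-1} ∉ L.
This contradicts the pumping lemma, so L is not regular.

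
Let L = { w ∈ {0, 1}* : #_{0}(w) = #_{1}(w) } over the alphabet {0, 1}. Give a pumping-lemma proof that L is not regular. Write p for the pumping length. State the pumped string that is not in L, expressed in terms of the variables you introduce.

0^{p+k} 1^p

Assume L is regular. Let p be the pumping length given by the pumping lemma.
Choose w = 0^p 1^p ∈ L with |w| = 2p ≥ p.
By the pumping lemma, w = xyz with |xy| ≤ p and y is nonempty.
The first p characters of w are 0's, so xy (and hence y) consists only of 0's. Write y = 0^k, 1 ≤ k ≤ p.
Pump with i = 2: xy^2z = 0^{p+k} 1^p has p+k occurrences of 0 but only p of 1. Since k ≥ 1 the counts differ, so xy^2z ∉ L.
This is a contradiction; hence L is not regular.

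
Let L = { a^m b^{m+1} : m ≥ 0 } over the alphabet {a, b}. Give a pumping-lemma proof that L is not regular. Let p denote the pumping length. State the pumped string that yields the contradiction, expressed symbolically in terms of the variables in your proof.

Suppose for contradiction that L is regular, and let p be the pumping length.
Choose w = a^p b^{p+1}, which is in L with |w| = 2p+1 ≥ p.
The pumping lemma gives a decomposition w = xyz where |xy| ≤ p and y is nonempty.
Since the first p symbols of w are all a's and |xy| ≤ p, y lies entirely in the leading a-block: y = a^k for some k with 1 ≤ k ≤ p.
Pump with i = 2: xy^2z = a^{p+k} b^{p+1}. For this to lie in L we would need p+1 = (p+k)+1, which forces k = 0. But k ≥ 1, so xy^2z ∉ L.
This is a contradiction; hence L is not regular.

a^{p+k} b^{p+1}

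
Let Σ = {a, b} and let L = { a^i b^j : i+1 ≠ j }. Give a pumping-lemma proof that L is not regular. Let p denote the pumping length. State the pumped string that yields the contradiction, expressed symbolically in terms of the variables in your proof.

a^{p+p!} b^{p+p!+1}

Assume L is regular; let p be its pumping constant.
Choose w = a^p b^{p+p!+1}. Since p ≠ (p+p!+1)-1 = p+p!, w ∈ L; and |w| ≥ p.
Write w = xyz as guaranteed by the lemma, with |xy| ≤ p and |y| > 0.
Since the first p symbols of w are all a's and |xy| ≤ p, y lies entirely in the leading a-block: y = a^k for some k with 1 ≤ k ≤ p.
Since 1 ≤ k ≤ p, k divides p!; set t = 1 + p!/k. Then xy^t z has p + (p!/k)·k = p + p! copies of a. Now the a-count is p+p! and (b-count)-1 = (p+p!+1)-1 = p+p!, so i+1 ≠ j fails. So xy^t z = a^{p+p!} b^{p+p!+1} ∉ L.
Contradiction. Therefore L is not regular.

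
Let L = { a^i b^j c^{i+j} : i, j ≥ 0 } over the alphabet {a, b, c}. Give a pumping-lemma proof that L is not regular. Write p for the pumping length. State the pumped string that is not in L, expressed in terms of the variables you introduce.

a^{p+k} b^p c^{2p}

Assume L is regular; let p be its pumping constant.
Take w = a^p b^p c^{2p} ∈ L (with i=j=p, i+j=2p), |w| = 4p ≥ p.
The pumping lemma gives a decomposition w = xyz where |xy| ≤ p and |y| > 0.
Because |xy| ≤ p and w begins with p copies of a, we have y = a^k with 1 ≤ k ≤ p.
Consider xy^2z = a^{p+k} b^p c^{2p}. Now the a- and b-counts sum to 2p+k, but the c-count is 2p ≠ 2p+k. So xy^2z ∉ L.
This contradicts the pumping lemma, so L is not regular.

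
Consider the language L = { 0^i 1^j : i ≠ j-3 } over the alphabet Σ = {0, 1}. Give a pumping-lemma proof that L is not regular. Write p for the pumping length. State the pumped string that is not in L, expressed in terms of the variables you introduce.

0^{p+p!} 1^{p+p!+3}

Assume L is regular. Let p be the pumping length given by the pumping lemma.
Choose w = 0^p 1^{p+p!+3}. Since p ≠ (p+p!+3)-3 = p+p!, w ∈ L; and |w| ≥ p.
By the pumping lemma, w = xyz with |xy| ≤ p and y is nonempty.
Because |xy| ≤ p and w begins with p copies of 0, we have y = 0^k with 1 ≤ k ≤ p.
Since 1 ≤ k ≤ p, k divides p!; set t = 1 + p!/k. Then xy^t z has p + (p!/k)·k = p + p! copies of 0. Now the 0-count is p+p! and (1-count)-3 = (p+p!+3)-3 = p+p!, so i ≠ j-3 fails. So xy^t z = 0^{p+p!} 1^{p+p!+3} ∉ L.
Contradiction. Therefore L is not regular.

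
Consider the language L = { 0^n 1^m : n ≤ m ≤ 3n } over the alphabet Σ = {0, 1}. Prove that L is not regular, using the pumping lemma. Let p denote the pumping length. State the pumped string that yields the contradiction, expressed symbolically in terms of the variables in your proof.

Assume L is regular; let p be its pumping constant.
Take w = 0^p 1^p ∈ L (since p ≤ p ≤ 3p), with |w| = 2p ≥ p.
The pumping lemma gives a decomposition w = xyz where |xy| ≤ p and y is nonempty.
The first p characters of w are 0's, so xy (and hence y) consists only of 0's. Write y = 0^k, 1 ≤ k ≤ p.
Pump with i = 2: xy^2z = 0^{p+k} 1^p. Now n = p+k > p = m, so the condition n ≤ m fails. Thus xy^2z ∉ L.
This is a contradiction; hence L is not regular.

0^{p+k} 1^p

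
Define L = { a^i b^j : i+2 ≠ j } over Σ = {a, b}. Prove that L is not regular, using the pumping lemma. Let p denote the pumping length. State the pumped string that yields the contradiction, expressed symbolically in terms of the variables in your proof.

a^{p+p!} b^{p+p!+2}

Suppose for contradiction that L is regular, and let p be the pumping length.
Choose w = a^p b^{p+p!+2}. Since p ≠ (p+p!+2)-2 = p+p!, w ∈ L; and |w| ≥ p.
Write w = xyz as guaranteed by the lemma, with |xy| ≤ p and y is nonempty.
The first p characters of w are a's, so xy (and hence y) consists only of a's. Write y = a^k, 1 ≤ k ≤ p.
Since 1 ≤ k ≤ p, k divides p!; set t = 1 + p!/k. Then xy^t z has p + (p!/k)·k = p + p! copies of a. Now the a-count is p+p! and (b-count)-2 = (p+p!+2)-2 = p+p!, so i+2 ≠ j fails. So xy^t z = a^{p+p!} b^{p+p!+2} ∉ L.
This contradicts the pumping lemma, so L is not regular.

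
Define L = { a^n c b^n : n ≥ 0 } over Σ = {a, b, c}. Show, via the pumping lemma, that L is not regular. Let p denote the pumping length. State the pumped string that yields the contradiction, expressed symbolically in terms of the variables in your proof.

Suppose for contradiction that L is regular, and let p be the pumping length.
Take w = a^p c b^p ∈ L with |w| = 2p+1 ≥ p.
By the pumping lemma, w = xyz with |xy| ≤ p and y is nonempty.
Since the first p symbols of w are all a's and |xy| ≤ p, y lies entirely in the leading a-block: y = a^k for some k with 1 ≤ k ≤ p.
Pump with i = 2: xy^2z = a^{p+k} c b^p, which would require p+k = p. But k ≥ 1, so xy^2z ∉ L.
Contradiction. Therefore L is not regular.

a^{p+k} c b^p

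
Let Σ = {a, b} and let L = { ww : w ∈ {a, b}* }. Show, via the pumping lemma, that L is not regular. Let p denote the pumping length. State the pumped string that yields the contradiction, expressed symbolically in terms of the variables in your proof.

Suppose for contradiction that L is regular, and let p be the pumping length.
Take w = a^p b^p a^p b^p = uu where u = a^pb^p; then w ∈ L and |w| = 4p ≥ p.
The pumping lemma gives a decomposition w = xyz where |xy| ≤ p and y is nonempty.
Since the first p symbols of w are all a's and |xy| ≤ p, y lies entirely in the leading a-block: y = a^k for some k with 1 ≤ k ≤ p.
Pump with i = 2: xy^2z = a^{p+k} b^p a^p b^p, of length 4p+k. Suppose this equals vv. The string starts with a and ends with b, so v does too; thus the boundary between the two copies of v is a b→a transition. There is exactly one such transition, at position 2p+k, so |v| = 2p+k and |vv| = 4p+2k ≠ 4p+k since k ≥ 1. So xy^2z ∉ L.
This is a contradiction; hence L is not regular.

a^{p+k} b^p a^p b^p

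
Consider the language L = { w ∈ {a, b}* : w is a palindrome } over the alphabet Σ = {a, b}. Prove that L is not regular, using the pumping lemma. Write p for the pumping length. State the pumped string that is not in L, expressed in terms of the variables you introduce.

a^{p+k} b a^p

Suppose for contradiction that L is regular, and let p be the pumping length.
Take w = a^p b a^p, a palindrome of length 2p+1 ≥ p.
The pumping lemma gives a decomposition w = xyz where |xy| ≤ p and y is nonempty.
Since the first p symbols of w are all a's and |xy| ≤ p, y lies entirely in the leading a-block: y = a^k for some k with 1 ≤ k ≤ p.
Pump with i = 2: xy^2z = a^{p+k} b a^p. Its reverse is a^p b a^{p+k}, which differs from xy^2z since k ≥ 1. So xy^2z is not a palindrome and xy^2z ∉ L.
Contradiction. Therefore L is not regular.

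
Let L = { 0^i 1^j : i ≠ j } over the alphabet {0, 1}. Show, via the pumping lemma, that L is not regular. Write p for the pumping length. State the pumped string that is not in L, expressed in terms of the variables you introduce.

0^{p+p!} 1^{p+p!}

Assume L is regular. Let p be the pumping length given by the pumping lemma.
Choose w = 0^p 1^{p+p!}. Since p ≠ p+p!, w ∈ L; and |w| ≥ p.
Write w = xyz as guaranteed by the lemma, with |xy| ≤ p and |y| > 0.
Since the first p symbols of w are all 0's and |xy| ≤ p, y lies entirely in the leading 0-block: y = 0^k for some k with 1 ≤ k ≤ p.
Since 1 ≤ k ≤ p, k divides p!; set t = 1 + p!/k. Then xy^t z has p + (p!/k)·k = p + p! copies of 0. Now the 0-count equals the 1-count, so i ≠ j fails. So xy^t z = 0^{p+p!} 1^{p+p!} ∉ L.
Contradiction. Therefore L is not regular.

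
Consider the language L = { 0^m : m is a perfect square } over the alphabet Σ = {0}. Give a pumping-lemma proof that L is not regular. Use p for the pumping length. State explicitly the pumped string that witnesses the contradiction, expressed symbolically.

Toward a contradiction, assume L is regular with pumping length p.
Take w = 0^{p²} ∈ L with |w| = p² ≥ p.
The pumping lemma gives a decomposition w = xyz where |xy| ≤ p and y is nonempty.
Then y = 0^k for some k with 1 ≤ k ≤ p.
Pump with i = 2: xy^2z = 0^{p²+k}. Since 1 ≤ k ≤ p, p² < p²+k ≤ p²+p < (p+1)², so p²+k lies strictly between consecutive squares and is not a perfect square. So xy^2z ∉ L.
This is a contradiction; hence L is not regular.

0^{p²+k}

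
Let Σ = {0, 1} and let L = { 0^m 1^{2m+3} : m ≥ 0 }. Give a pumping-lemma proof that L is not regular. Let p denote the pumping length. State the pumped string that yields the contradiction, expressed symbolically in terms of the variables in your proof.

Toward a contradiction, assume L is regular with pumping length p.
Take w = 0^p 1^{2p+3}. Then w ∈ L and |w| = 3p+3 ≥ p.
By the pumping lemma, w = xyz with |xy| ≤ p and |y| > 0.
The first p characters of w are 0's, so xy (and hence y) consists only of 0's. Write y = 0^k, 1 ≤ k ≤ p.
Pump with i = 2: xy^2z = 0^{p+k} 1^{2p+3}. For this to lie in L we would need 2p+3 = 2(p+k)+3, which forces k = 0. But k ≥ 1, so xy^2z ∉ L.
This is a contradiction; hence L is not regular.

0^{p+k} 1^{2p+3}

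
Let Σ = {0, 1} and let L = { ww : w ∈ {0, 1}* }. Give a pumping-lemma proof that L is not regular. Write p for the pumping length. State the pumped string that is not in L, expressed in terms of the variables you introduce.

Assume L is regular. Let p be the pumping length given by the pumping lemma.
Take w = 0^p 1^p 0^p 1^p = uu where u = 0^p1^p; then w ∈ L and |w| = 4p ≥ p.
By the pumping lemma, w = xyz with |xy| ≤ p and |y| ≥ 1.
Because |xy| ≤ p and w begins with p copies of 0, we have y = 0^k with 1 ≤ k ≤ p.
Pump with i = 2: xy^2z = 0^{p+k} 1^p 0^p 1^p, of length 4p+k. Suppose this equals vv. The string starts with 0 and ends with 1, so v does too; thus the boundary between the two copies of v is a 1→0 transition. There is exactly one such transition, at position 2p+k, so |v| = 2p+k and |vv| = 4p+2k ≠ 4p+k since k ≥ 1. So xy^2z ∉ L.
This is a contradiction; hence L is not regular.

0^{p+k} 1^p 0^p 1^p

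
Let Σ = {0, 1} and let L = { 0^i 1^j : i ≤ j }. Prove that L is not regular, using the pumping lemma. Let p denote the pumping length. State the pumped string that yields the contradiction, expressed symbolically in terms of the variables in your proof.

0^{p+k} 1^p

Suppose for contradiction that L is regular, and let p be the pumping length.
Choose w = 0^p 1^p ∈ L, with |w| = 2p ≥ p.
By the pumping lemma, w = xyz with |xy| ≤ p and |y| ≥ 1.
Because |xy| ≤ p and w begins with p copies of 0, we have y = 0^k with 1 ≤ k ≤ p.
Consider xy^2z = 0^{p+k} 1^p. Since k ≥ 1, the 0-count p+k exceeds the 1-count p, so i ≤ j fails; thus xy^2z ∉ L.
This is a contradiction; hence L is not regular.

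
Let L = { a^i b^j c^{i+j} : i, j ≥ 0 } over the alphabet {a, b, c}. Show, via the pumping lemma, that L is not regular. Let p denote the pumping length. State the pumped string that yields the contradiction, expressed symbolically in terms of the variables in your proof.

a^{p+k} b^p c^{2p}

Assume L is regular. Let p be the pumping length given by the pumping lemma.
Take w = a^p b^p c^{2p} ∈ L (with i=j=p, i+j=2p), |w| = 4p ≥ p.
By the pumping lemma, w = xyz with |xy| ≤ p and y is nonempty.
Because |xy| ≤ p and w begins with p copies of a, we have y = a^k with 1 ≤ k ≤ p.
Consider xy^2z = a^{p+k} b^p c^{2p}. Now the a- and b-counts sum to 2p+k, but the c-count is 2p ≠ 2p+k. So xy^2z ∉ L.
Contradiction. Therefore L is not regular.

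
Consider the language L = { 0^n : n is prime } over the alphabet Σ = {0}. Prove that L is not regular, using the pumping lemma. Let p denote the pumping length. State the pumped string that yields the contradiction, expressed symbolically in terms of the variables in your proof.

Assume L is regular. Let p be the pumping length given by the pumping lemma.
Let q be a prime with q ≥ p+2 (infinitely many primes exist), and take w = 0^q ∈ L with |w| = q ≥ p.
By the pumping lemma, w = xyz with |xy| ≤ p and |y| ≥ 1.
Then y = 0^k for some k with 1 ≤ k ≤ p.
Since 1 ≤ k ≤ p, |xz| = q-k. Pump with i = q+1: |xy^{q+1}z| = (q-k)+(q+1)k = q+qk = q(1+k), which is composite (both factors ≥ 2). So xy^{q+1}z = 0^{q(1+k)} ∉ L.
Contradiction. Therefore L is not regular.

0^{q(1+k)}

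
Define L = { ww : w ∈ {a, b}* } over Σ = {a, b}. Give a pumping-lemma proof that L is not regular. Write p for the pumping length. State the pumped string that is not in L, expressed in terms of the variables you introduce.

a^{p+k} b^p a^p b^p

Suppose for contradiction that L is regular, and let p be the pumping length.
Take w = a^p b^p a^p b^p = uu where u = a^pb^p; then w ∈ L and |w| = 4p ≥ p.
By the pumping lemma, w = xyz with |xy| ≤ p and |y| ≥ 1.
Because |xy| ≤ p and w begins with p copies of a, we have y = a^k with 1 ≤ k ≤ p.
Pump with i = 2: xy^2z = a^{p+k} b^p a^p b^p, of length 4p+k. Suppose this equals vv. The string starts with a and ends with b, so v does too; thus the boundary between the two copies of v is a b→a transition. There is exactly one such transition, at position 2p+k, so |v| = 2p+k and |vv| = 4p+2k ≠ 4p+k since k ≥ 1. So xy^2z ∉ L.
This is a contradiction; hence L is not regular.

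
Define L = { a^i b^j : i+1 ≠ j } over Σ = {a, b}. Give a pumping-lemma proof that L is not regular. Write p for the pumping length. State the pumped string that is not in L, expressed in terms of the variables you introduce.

Assume L is regular; let p be its pumping constant.
Choose w = a^p b^{p+p!+1}. Since p ≠ (p+p!+1)-1 = p+p!, w ∈ L; and |w| ≥ p.
The pumping lemma gives a decomposition w = xyz where |xy| ≤ p and |y| ≥ 1.
The first p characters of w are a's, so xy (and hence y) consists only of a's. Write y = a^k, 1 ≤ k ≤ p.
Since 1 ≤ k ≤ p, k divides p!; set t = 1 + p!/k. Then xy^t z has p + (p!/k)·k = p + p! copies of a. Now the a-count is p+p! and (b-count)-1 = (p+p!+1)-1 = p+p!, so i+1 ≠ j fails. So xy^t z = a^{p+p!} b^{p+p!+1} ∉ L.
This is a contradiction; hence L is not regular.

a^{p+p!} b^{p+p!+1}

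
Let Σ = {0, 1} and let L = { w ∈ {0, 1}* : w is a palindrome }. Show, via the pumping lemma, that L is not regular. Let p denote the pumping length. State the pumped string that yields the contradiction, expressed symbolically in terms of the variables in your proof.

0^{p+k} 1 0^p

Toward a contradiction, assume L is regular with pumping length p.
Take w = 0^p 1 0^p, a palindrome of length 2p+1 ≥ p.
The pumping lemma gives a decomposition w = xyz where |xy| ≤ p and |y| ≥ 1.
Since the first p symbols of w are all 0's and |xy| ≤ p, y lies entirely in the leading 0-block: y = 0^k for some k with 1 ≤ k ≤ p.
Pump with i = 2: xy^2z = 0^{p+k} 1 0^p. Its reverse is 0^p 1 0^{p+k}, which differs from xy^2z since k ≥ 1. So xy^2z is not a palindrome and xy^2z ∉ L.
This is a contradiction; hence L is not regular.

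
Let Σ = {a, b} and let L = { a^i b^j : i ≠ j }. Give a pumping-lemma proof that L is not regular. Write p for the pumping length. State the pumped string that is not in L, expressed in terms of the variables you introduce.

Suppose for contradiction that L is regular, and let p be the pumping length.
Choose w = a^p b^{p+p!}. Since p ≠ p+p!, w ∈ L; and |w| ≥ p.
Write w = xyz as guaranteed by the lemma, with |xy| ≤ p and y is nonempty.
Since the first p symbols of w are all a's and |xy| ≤ p, y lies entirely in the leading a-block: y = a^k for some k with 1 ≤ k ≤ p.
Since 1 ≤ k ≤ p, k divides p!; set t = 1 + p!/k. Then xy^t z has p + (p!/k)·k = p + p! copies of a. Now the a-count equals the b-count, so i ≠ j fails. So xy^t z = a^{p+p!} b^{p+p!} ∉ L.
This is a contradiction; hence L is not regular.

a^{p+p!} b^{p+p!}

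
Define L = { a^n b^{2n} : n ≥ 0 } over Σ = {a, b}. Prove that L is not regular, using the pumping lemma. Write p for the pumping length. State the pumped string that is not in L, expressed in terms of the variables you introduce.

Toward a contradiction, assume L is regular with pumping length p.
Let w = a^p b^{2p} ∈ L; note |w| = 3p ≥ p.
The pumping lemma gives a decomposition w = xyz where |xy| ≤ p and |y| ≥ 1.
Since the first p symbols of w are all a's and |xy| ≤ p, y lies entirely in the leading a-block: y = a^k for some k with 1 ≤ k ≤ p.
Pump with i = 2: xy^2z = a^{p+k} b^{2p}. For this to lie in L we would need 2p = 2(p+k), which forces k = 0. But k ≥ 1, so xy^2z ∉ L.
This is a contradiction; hence L is not regular.

a^{p+k} b^{2p}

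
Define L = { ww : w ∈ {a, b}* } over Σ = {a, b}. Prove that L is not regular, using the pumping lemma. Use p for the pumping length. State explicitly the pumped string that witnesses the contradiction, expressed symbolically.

a^{p+k} b^p a^p b^p

Assume L is regular. Let p be the pumping length given by the pumping lemma.
Take w = a^p b^p a^p b^p = uu where u = a^pb^p; then w ∈ L and |w| = 4p ≥ p.
The pumping lemma gives a decomposition w = xyz where |xy| ≤ p and |y| > 0.
Since the first p symbols of w are all a's and |xy| ≤ p, y lies entirely in the leading a-block: y = a^k for some k with 1 ≤ k ≤ p.
Pump with i = 2: xy^2z = a^{p+k} b^p a^p b^p, of length 4p+k. Suppose this equals vv. The string starts with a and ends with b, so v does too; thus the boundary between the two copies of v is a b→a transition. There is exactly one such transition, at position 2p+k, so |v| = 2p+k and |vv| = 4p+2k ≠ 4p+k since k ≥ 1. So xy^2z ∉ L.
Contradiction. Therefore L is not regular.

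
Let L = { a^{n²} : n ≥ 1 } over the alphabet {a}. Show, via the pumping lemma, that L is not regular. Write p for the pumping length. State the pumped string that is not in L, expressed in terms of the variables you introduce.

a^{p²+k}

Assume L is regular. Let p be the pumping length given by the pumping lemma.
Take w = a^{p²} ∈ L with |w| = p² ≥ p.
The pumping lemma gives a decomposition w = xyz where |xy| ≤ p and y is nonempty.
Then y = a^k for some k with 1 ≤ k ≤ p.
Pump with i = 2: xy^2z = a^{p²+k}. Since 1 ≤ k ≤ p, p² < p²+k ≤ p²+p < (p+1)², so p²+k lies strictly between consecutive squares and is not a perfect square. So xy^2z ∉ L.
This contradicts the pumping lemma, so L is not regular.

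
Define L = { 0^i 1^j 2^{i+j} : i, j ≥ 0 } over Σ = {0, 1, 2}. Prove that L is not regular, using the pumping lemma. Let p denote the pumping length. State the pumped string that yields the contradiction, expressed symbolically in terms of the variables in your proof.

Toward a contradiction, assume L is regular with pumping length p.
Take w = 0^p 1^p 2^{2p} ∈ L (with i=j=p, i+j=2p), |w| = 4p ≥ p.
By the pumping lemma, w = xyz with |xy| ≤ p and |y| > 0.
The first p characters of w are 0's, so xy (and hence y) consists only of 0's. Write y = 0^k, 1 ≤ k ≤ p.
Consider xy^2z = 0^{p+k} 1^p 2^{2p}. Now the 0- and 1-counts sum to 2p+k, but the 2-count is 2p ≠ 2p+k. So xy^2z ∉ L.
This contradicts the pumping lemma, so L is not regular.

0^{p+k} 1^p 2^{2p}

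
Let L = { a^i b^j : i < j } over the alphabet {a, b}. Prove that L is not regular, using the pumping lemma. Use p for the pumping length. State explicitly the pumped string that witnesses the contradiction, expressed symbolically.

a^{p+k} b^{p+1}

Toward a contradiction, assume L is regular with pumping length p.
Choose w = a^p b^{p+1} ∈ L, with |w| = 2p+1 ≥ p.
Write w = xyz as guaranteed by the lemma, with |xy| ≤ p and |y| ≥ 1.
Since the first p symbols of w are all a's and |xy| ≤ p, y lies entirely in the leading a-block: y = a^k for some k with 1 ≤ k ≤ p.
Consider xy^2z = a^{p+k} b^{p+1}. Since k ≥ 1, the a-count p+k is at least p+1, so i < j fails; thus xy^2z ∉ L.
This contradicts the pumping lemma, so L is not regular.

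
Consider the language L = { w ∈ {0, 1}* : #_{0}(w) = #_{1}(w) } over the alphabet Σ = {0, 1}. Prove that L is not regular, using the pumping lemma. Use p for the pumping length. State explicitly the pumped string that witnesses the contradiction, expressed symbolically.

Assume L is regular; let p be its pumping constant.
Choose w = 0^p 1^p ∈ L with |w| = 2p ≥ p.
Write w = xyz as guaranteed by the lemma, with |xy| ≤ p and |y| ≥ 1.
Since the first p symbols of w are all 0's and |xy| ≤ p, y lies entirely in the leading 0-block: y = 0^k for some k with 1 ≤ k ≤ p.
Pump with i = 2: xy^2z = 0^{p+k} 1^p has p+k occurrences of 0 but only p of 1. Since k ≥ 1 the counts differ, so xy^2z ∉ L.
Contradiction. Therefore L is not regular.

0^{p+k} 1^p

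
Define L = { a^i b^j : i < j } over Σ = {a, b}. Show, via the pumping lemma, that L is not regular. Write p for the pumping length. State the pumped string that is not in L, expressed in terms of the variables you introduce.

Assume L is regular; let p be its pumping constant.
Choose w = a^p b^{p+1} ∈ L, with |w| = 2p+1 ≥ p.
By the pumping lemma, w = xyz with |xy| ≤ p and y is nonempty.
Since the first p symbols of w are all a's and |xy| ≤ p, y lies entirely in the leading a-block: y = a^k for some k with 1 ≤ k ≤ p.
Consider xy^2z = a^{p+k} b^{p+1}. Since k ≥ 1, the a-count p+k is at least p+1, so i < j fails; thus xy^2z ∉ L.
This is a contradiction; hence L is not regular.

a^{p+k} b^{p+1}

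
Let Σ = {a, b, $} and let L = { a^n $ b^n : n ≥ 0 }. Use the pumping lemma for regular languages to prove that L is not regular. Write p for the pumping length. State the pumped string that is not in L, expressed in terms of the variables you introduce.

Assume L is regular. Let p be the pumping length given by the pumping lemma.
Take w = a^p $ b^p ∈ L with |w| = 2p+1 ≥ p.
By the pumping lemma, w = xyz with |xy| ≤ p and |y| ≥ 1.
Because |xy| ≤ p and w begins with p copies of a, we have y = a^k with 1 ≤ k ≤ p.
Pump with i = 2: xy^2z = a^{p+k} $ b^p, which would require p+k = p. But k ≥ 1, so xy^2z ∉ L.
Contradiction. Therefore L is not regular.

a^{p+k} $ b^p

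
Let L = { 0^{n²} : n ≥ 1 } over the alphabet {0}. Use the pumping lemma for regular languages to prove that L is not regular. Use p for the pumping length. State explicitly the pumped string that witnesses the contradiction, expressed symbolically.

0^{p²+k}

Suppose for contradiction that L is regular, and let p be the pumping length.
Take w = 0^{p²} ∈ L with |w| = p² ≥ p.
The pumping lemma gives a decomposition w = xyz where |xy| ≤ p and |y| ≥ 1.
Then y = 0^k for some k with 1 ≤ k ≤ p.
Pump with i = 2: xy^2z = 0^{p²+k}. Since 1 ≤ k ≤ p, p² < p²+k ≤ p²+p < (p+1)², so p²+k lies strictly between consecutive squares and is not a perfect square. So xy^2z ∉ L.
This contradicts the pumping lemma, so L is not regular.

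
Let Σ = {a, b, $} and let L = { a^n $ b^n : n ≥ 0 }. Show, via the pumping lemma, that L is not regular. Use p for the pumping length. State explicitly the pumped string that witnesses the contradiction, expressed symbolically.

Suppose for contradiction that L is regular, and let p be the pumping length.
Take w = a^p $ b^p ∈ L with |w| = 2p+1 ≥ p.
By the pumping lemma, w = xyz with |xy| ≤ p and |y| ≥ 1.
Since the first p symbols of w are all a's and |xy| ≤ p, y lies entirely in the leading a-block: y = a^k for some k with 1 ≤ k ≤ p.
Pump with i = 2: xy^2z = a^{p+k} $ b^p, which would require p+k = p. But k ≥ 1, so xy^2z ∉ L.
This contradicts the pumping lemma, so L is not regular.

a^{p+k} $ b^p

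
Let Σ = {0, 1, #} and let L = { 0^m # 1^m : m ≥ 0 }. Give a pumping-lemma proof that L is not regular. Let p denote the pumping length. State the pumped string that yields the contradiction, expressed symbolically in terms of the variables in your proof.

Assume L is regular; let p be its pumping constant.
Take w = 0^p # 1^p ∈ L with |w| = 2p+1 ≥ p.
The pumping lemma gives a decomposition w = xyz where |xy| ≤ p and y is nonempty.
The first p characters of w are 0's, so xy (and hence y) consists only of 0's. Write y = 0^k, 1 ≤ k ≤ p.
Pump with i = 2: xy^2z = 0^{p+k} # 1^p, which would require p+k = p. But k ≥ 1, so xy^2z ∉ L.
This contradicts the pumping lemma, so L is not regular.

0^{p+k} # 1^p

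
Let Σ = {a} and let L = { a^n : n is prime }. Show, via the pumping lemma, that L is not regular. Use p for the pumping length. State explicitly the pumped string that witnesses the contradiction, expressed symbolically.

Toward a contradiction, assume L is regular with pumping length p.
Let q be a prime with q ≥ p+2 (infinitely many primes exist), and take w = a^q ∈ L with |w| = q ≥ p.
Write w = xyz as guaranteed by the lemma, with |xy| ≤ p and |y| > 0.
Then y = a^k for some k with 1 ≤ k ≤ p.
Since 1 ≤ k ≤ p, |xz| = q-k. Pump with i = q+1: |xy^{q+1}z| = (q-k)+(q+1)k = q+qk = q(1+k), which is composite (both factors ≥ 2). So xy^{q+1}z = a^{q(1+k)} ∉ L.
This is a contradiction; hence L is not regular.

a^{q(1+k)}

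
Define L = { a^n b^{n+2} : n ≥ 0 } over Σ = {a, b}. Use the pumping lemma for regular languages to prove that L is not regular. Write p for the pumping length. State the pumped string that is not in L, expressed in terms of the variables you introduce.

a^{p+k} b^{p+2}

Toward a contradiction, assume L is regular with pumping length p.
Choose w = a^p b^{p+2}, which is in L with |w| = 2p+2 ≥ p.
The pumping lemma gives a decomposition w = xyz where |xy| ≤ p and |y| > 0.
Since the first p symbols of w are all a's and |xy| ≤ p, y lies entirely in the leading a-block: y = a^k for some k with 1 ≤ k ≤ p.
Pump with i = 2: xy^2z = a^{p+k} b^{p+2}. For this to lie in L we would need p+2 = (p+k)+2, which forces k = 0. But k ≥ 1, so xy^2z ∉ L.
This contradicts the pumping lemma, so L is not regular.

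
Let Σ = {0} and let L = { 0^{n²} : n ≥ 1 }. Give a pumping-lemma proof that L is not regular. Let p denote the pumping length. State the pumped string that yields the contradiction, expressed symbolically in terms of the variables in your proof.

0^{p²+k}

Suppose for contradiction that L is regular, and let p be the pumping length.
Take w = 0^{p²} ∈ L with |w| = p² ≥ p.
By the pumping lemma, w = xyz with |xy| ≤ p and |y| > 0.
Then y = 0^k for some k with 1 ≤ k ≤ p.
Pump with i = 2: xy^2z = 0^{p²+k}. Since 1 ≤ k ≤ p, p² < p²+k ≤ p²+p < (p+1)², so p²+k lies strictly between consecutive squares and is not a perfect square. So xy^2z ∉ L.
This is a contradiction; hence L is not regular.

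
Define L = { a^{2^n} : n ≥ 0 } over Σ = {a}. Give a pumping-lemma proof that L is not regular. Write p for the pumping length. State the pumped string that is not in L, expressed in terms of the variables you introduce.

a^{2^p+k}

Assume L is regular; let p be its pumping constant.
Take w = a^{2^p} ∈ L with |w| = 2^p ≥ p.
The pumping lemma gives a decomposition w = xyz where |xy| ≤ p and |y| > 0.
Then y = a^k for some k with 1 ≤ k ≤ p.
Pump with i = 2: xy^2z = a^{2^p+k}. Since 1 ≤ k ≤ p < 2^p, we have 2^p < 2^p+k < 2^{p+1}, so 2^p+k is not a power of 2. So xy^2z ∉ L.
This is a contradiction; hence L is not regular.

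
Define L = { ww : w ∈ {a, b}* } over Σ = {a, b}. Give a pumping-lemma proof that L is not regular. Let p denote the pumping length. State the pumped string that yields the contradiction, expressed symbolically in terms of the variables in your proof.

a^{p+k} b^p a^p b^p

Assume L is regular; let p be its pumping constant.
Take w = a^p b^p a^p b^p = uu where u = a^pb^p; then w ∈ L and |w| = 4p ≥ p.
Write w = xyz as guaranteed by the lemma, with |xy| ≤ p and y is nonempty.
Since the first p symbols of w are all a's and |xy| ≤ p, y lies entirely in the leading a-block: y = a^k for some k with 1 ≤ k ≤ p.
Pump with i = 2: xy^2z = a^{p+k} b^p a^p b^p, of length 4p+k. Suppose this equals vv. The string starts with a and ends with b, so v does too; thus the boundary between the two copies of v is a b→a transition. There is exactly one such transition, at position 2p+k, so |v| = 2p+k and |vv| = 4p+2k ≠ 4p+k since k ≥ 1. So xy^2z ∉ L.
This is a contradiction; hence L is not regular.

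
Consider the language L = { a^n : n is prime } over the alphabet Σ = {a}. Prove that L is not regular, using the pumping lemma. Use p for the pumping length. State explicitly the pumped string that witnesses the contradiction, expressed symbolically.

Assume L is regular; let p be its pumping constant.
Let q be a prime with q ≥ p+2 (infinitely many primes exist), and take w = a^q ∈ L with |w| = q ≥ p.
The pumping lemma gives a decomposition w = xyz where |xy| ≤ p and y is nonempty.
Then y = a^k for some k with 1 ≤ k ≤ p.
Since 1 ≤ k ≤ p, |xz| = q-k. Pump with i = q+1: |xy^{q+1}z| = (q-k)+(q+1)k = q+qk = q(1+k), which is composite (both factors ≥ 2). So xy^{q+1}z = a^{q(1+k)} ∉ L.
Contradiction. Therefore L is not regular.

a^{q(1+k)}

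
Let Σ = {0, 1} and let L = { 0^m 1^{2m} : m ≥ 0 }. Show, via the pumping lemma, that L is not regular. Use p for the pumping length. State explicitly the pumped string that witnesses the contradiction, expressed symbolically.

Toward a contradiction, assume L is regular with pumping length p.
Let w = 0^p 1^{2p} ∈ L; note |w| = 3p ≥ p.
By the pumping lemma, w = xyz with |xy| ≤ p and |y| > 0.
Because |xy| ≤ p and w begins with p copies of 0, we have y = 0^k with 1 ≤ k ≤ p.
Pump with i = 2: xy^2z = 0^{p+k} 1^{2p}. For this to lie in L we would need 2p = 2(p+k), which forces k = 0. But k ≥ 1, so xy^2z ∉ L.
This is a contradiction; hence L is not regular.

0^{p+k} 1^{2p}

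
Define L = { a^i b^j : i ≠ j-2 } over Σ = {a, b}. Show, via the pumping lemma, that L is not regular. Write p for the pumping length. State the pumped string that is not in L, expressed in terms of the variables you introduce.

Assume L is regular; let p be its pumping constant.
Choose w = a^p b^{p+p!+2}. Since p ≠ (p+p!+2)-2 = p+p!, w ∈ L; and |w| ≥ p.
Write w = xyz as guaranteed by the lemma, with |xy| ≤ p and |y| > 0.
The first p characters of w are a's, so xy (and hence y) consists only of a's. Write y = a^k, 1 ≤ k ≤ p.
Since 1 ≤ k ≤ p, k divides p!; set t = 1 + p!/k. Then xy^t z has p + (p!/k)·k = p + p! copies of a. Now the a-count is p+p! and (b-count)-2 = (p+p!+2)-2 = p+p!, so i ≠ j-2 fails. So xy^t z = a^{p+p!} b^{p+p!+2} ∉ L.
This contradicts the pumping lemma, so L is not regular.

a^{p+p!} b^{p+p!+2}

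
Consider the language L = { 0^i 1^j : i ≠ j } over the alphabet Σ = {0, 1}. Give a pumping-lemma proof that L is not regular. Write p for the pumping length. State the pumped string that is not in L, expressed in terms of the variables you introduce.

0^{p+p!} 1^{p+p!}

Assume L is regular. Let p be the pumping length given by the pumping lemma.
Choose w = 0^p 1^{p+p!}. Since p ≠ p+p!, w ∈ L; and |w| ≥ p.
By the pumping lemma, w = xyz with |xy| ≤ p and |y| ≥ 1.
Because |xy| ≤ p and w begins with p copies of 0, we have y = 0^k with 1 ≤ k ≤ p.
Since 1 ≤ k ≤ p, k divides p!; set t = 1 + p!/k. Then xy^t z has p + (p!/k)·k = p + p! copies of 0. Now the 0-count equals the 1-count, so i ≠ j fails. So xy^t z = 0^{p+p!} 1^{p+p!} ∉ L.
This contradicts the pumping lemma, so L is not regular.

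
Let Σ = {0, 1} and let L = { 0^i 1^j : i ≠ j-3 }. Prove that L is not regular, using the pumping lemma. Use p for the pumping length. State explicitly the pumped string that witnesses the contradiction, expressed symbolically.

0^{p+p!} 1^{p+p!+3}

Suppose for contradiction that L is regular, and let p be the pumping length.
Choose w = 0^p 1^{p+p!+3}. Since p ≠ (p+p!+3)-3 = p+p!, w ∈ L; and |w| ≥ p.
Write w = xyz as guaranteed by the lemma, with |xy| ≤ p and |y| > 0.
The first p characters of w are 0's, so xy (and hence y) consists only of 0's. Write y = 0^k, 1 ≤ k ≤ p.
Since 1 ≤ k ≤ p, k divides p!; set t = 1 + p!/k. Then xy^t z has p + (p!/k)·k = p + p! copies of 0. Now the 0-count is p+p! and (1-count)-3 = (p+p!+3)-3 = p+p!, so i ≠ j-3 fails. So xy^t z = 0^{p+p!} 1^{p+p!+3} ∉ L.
This contradicts the pumping lemma, so L is not regular.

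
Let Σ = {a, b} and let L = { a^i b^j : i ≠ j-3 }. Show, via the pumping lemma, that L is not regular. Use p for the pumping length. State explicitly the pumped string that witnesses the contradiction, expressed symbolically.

a^{p+p!} b^{p+p!+3}

Toward a contradiction, assume L is regular with pumping length p.
Choose w = a^p b^{p+p!+3}. Since p ≠ (p+p!+3)-3 = p+p!, w ∈ L; and |w| ≥ p.
Write w = xyz as guaranteed by the lemma, with |xy| ≤ p and |y| > 0.
The first p characters of w are a's, so xy (and hence y) consists only of a's. Write y = a^k, 1 ≤ k ≤ p.
Since 1 ≤ k ≤ p, k divides p!; set t = 1 + p!/k. Then xy^t z has p + (p!/k)·k = p + p! copies of a. Now the a-count is p+p! and (b-count)-3 = (p+p!+3)-3 = p+p!, so i ≠ j-3 fails. So xy^t z = a^{p+p!} b^{p+p!+3} ∉ L.
This is a contradiction; hence L is not regular.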